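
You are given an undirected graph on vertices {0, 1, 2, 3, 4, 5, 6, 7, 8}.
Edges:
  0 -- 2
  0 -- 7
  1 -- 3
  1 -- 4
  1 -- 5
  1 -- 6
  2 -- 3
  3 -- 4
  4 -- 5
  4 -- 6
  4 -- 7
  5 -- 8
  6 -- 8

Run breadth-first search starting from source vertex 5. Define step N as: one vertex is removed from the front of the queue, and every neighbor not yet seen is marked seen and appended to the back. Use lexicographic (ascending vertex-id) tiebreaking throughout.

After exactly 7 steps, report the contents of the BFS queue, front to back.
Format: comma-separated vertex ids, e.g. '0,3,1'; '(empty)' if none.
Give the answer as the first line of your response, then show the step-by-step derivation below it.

2,0

step 1: dequeue 5; queue=[1,4,8]; order=5
step 2: dequeue 1; queue=[4,8,3,6]; order=5,1
step 3: dequeue 4; queue=[8,3,6,7]; order=5,1,4
step 4: dequeue 8; queue=[3,6,7]; order=5,1,4,8
step 5: dequeue 3; queue=[6,7,2]; order=5,1,4,8,3
step 6: dequeue 6; queue=[7,2]; order=5,1,4,8,3,6
step 7: dequeue 7; queue=[2,0]; order=5,1,4,8,3,6,7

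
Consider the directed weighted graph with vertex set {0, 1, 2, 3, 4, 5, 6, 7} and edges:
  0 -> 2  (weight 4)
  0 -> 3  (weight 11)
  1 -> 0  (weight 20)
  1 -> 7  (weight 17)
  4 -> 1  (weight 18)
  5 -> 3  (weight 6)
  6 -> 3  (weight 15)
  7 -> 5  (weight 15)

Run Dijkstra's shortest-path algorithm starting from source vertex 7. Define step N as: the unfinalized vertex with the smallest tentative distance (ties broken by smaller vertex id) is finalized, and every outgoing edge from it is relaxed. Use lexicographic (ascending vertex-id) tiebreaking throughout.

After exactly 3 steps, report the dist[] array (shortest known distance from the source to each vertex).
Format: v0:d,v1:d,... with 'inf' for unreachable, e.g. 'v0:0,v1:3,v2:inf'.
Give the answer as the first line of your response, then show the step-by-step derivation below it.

v0:inf,v1:inf,v2:inf,v3:21,v4:inf,v5:15,v6:inf,v7:0

step 1: dist = v0:inf,v1:inf,v2:inf,v3:inf,v4:inf,v5:15,v6:inf,v7:0
step 2: dist = v0:inf,v1:inf,v2:inf,v3:21,v4:inf,v5:15,v6:inf,v7:0
step 3: dist = v0:inf,v1:inf,v2:inf,v3:21,v4:inf,v5:15,v6:inf,v7:0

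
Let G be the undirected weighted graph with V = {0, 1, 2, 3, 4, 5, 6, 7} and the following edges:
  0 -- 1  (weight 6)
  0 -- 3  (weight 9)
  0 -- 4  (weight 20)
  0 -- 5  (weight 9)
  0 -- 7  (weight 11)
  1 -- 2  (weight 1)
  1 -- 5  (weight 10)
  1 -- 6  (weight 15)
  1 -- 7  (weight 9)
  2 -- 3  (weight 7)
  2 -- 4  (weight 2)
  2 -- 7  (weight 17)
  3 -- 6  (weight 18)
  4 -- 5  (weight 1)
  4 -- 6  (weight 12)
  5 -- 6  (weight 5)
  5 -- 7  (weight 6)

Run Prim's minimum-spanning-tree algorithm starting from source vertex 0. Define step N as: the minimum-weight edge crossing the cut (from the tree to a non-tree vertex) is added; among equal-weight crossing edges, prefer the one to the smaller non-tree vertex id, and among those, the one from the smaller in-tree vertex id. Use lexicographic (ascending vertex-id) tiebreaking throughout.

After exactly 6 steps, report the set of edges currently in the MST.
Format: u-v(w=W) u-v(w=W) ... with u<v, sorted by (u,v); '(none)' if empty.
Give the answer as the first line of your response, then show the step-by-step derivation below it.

0-1(w=6) 1-2(w=1) 2-4(w=2) 4-5(w=1) 5-6(w=5) 5-7(w=6)

step 1: add edge 0-1 (w=6); MST = {0-1(w=6)}
step 2: add edge 1-2 (w=1); MST = {0-1(w=6) 1-2(w=1)}
step 3: add edge 2-4 (w=2); MST = {0-1(w=6) 1-2(w=1) 2-4(w=2)}
step 4: add edge 4-5 (w=1); MST = {0-1(w=6) 1-2(w=1) 2-4(w=2) 4-5(w=1)}
step 5: add edge 5-6 (w=5); MST = {0-1(w=6) 1-2(w=1) 2-4(w=2) 4-5(w=1) 5-6(w=5)}
step 6: add edge 5-7 (w=6); MST = {0-1(w=6) 1-2(w=1) 2-4(w=2) 4-5(w=1) 5-6(w=5) 5-7(w=6)}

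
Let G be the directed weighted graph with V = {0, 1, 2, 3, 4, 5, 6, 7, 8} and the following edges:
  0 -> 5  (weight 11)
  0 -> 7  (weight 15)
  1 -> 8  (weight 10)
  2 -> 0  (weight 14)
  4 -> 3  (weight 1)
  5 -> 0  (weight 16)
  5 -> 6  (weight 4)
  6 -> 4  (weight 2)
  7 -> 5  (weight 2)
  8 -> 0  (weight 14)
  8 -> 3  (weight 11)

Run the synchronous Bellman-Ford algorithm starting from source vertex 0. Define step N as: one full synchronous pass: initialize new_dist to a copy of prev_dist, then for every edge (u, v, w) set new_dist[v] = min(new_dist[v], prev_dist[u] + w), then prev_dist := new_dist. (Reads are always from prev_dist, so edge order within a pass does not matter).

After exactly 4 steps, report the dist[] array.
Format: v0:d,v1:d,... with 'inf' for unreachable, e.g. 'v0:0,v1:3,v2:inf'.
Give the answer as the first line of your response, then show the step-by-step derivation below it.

v0:0,v1:inf,v2:inf,v3:18,v4:17,v5:11,v6:15,v7:15,v8:inf

step 1: dist = v0:0,v1:inf,v2:inf,v3:inf,v4:inf,v5:11,v6:inf,v7:15,v8:inf
step 2: dist = v0:0,v1:inf,v2:inf,v3:inf,v4:inf,v5:11,v6:15,v7:15,v8:inf
step 3: dist = v0:0,v1:inf,v2:inf,v3:inf,v4:17,v5:11,v6:15,v7:15,v8:inf
step 4: dist = v0:0,v1:inf,v2:inf,v3:18,v4:17,v5:11,v6:15,v7:15,v8:inf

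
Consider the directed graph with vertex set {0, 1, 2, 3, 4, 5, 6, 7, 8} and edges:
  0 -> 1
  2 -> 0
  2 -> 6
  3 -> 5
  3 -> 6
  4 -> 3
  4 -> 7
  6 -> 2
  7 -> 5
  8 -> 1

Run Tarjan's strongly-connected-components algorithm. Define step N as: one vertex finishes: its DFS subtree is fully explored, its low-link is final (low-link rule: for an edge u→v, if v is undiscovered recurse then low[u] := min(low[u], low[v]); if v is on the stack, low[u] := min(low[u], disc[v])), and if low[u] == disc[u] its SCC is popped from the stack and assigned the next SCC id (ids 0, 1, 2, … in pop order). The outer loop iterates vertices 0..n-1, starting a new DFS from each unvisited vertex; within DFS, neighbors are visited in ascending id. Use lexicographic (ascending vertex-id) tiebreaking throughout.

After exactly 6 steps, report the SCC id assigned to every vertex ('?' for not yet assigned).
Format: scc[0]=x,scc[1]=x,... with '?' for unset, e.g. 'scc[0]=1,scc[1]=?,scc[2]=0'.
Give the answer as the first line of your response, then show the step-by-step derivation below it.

scc[0]=1,scc[1]=0,scc[2]=2,scc[3]=4,scc[4]=?,scc[5]=3,scc[6]=2,scc[7]=?,scc[8]=?

step 1: low=(low[0]=0,low[1]=1,low[2]=?,low[3]=?,low[4]=?,low[5]=?,low[6]=?,low[7]=?,low[8]=?); scc=(scc[0]=?,scc[1]=0,scc[2]=?,scc[3]=?,scc[4]=?,scc[5]=?,scc[6]=?,scc[7]=?,scc[8]=?)
step 2: low=(low[0]=0,low[1]=1,low[2]=?,low[3]=?,low[4]=?,low[5]=?,low[6]=?,low[7]=?,low[8]=?); scc=(scc[0]=1,scc[1]=0,scc[2]=?,scc[3]=?,scc[4]=?,scc[5]=?,scc[6]=?,scc[7]=?,scc[8]=?)
step 3: low=(low[0]=0,low[1]=1,low[2]=2,low[3]=?,low[4]=?,low[5]=?,low[6]=2,low[7]=?,low[8]=?); scc=(scc[0]=1,scc[1]=0,scc[2]=?,scc[3]=?,scc[4]=?,scc[5]=?,scc[6]=?,scc[7]=?,scc[8]=?)
step 4: low=(low[0]=0,low[1]=1,low[2]=2,low[3]=?,low[4]=?,low[5]=?,low[6]=2,low[7]=?,low[8]=?); scc=(scc[0]=1,scc[1]=0,scc[2]=2,scc[3]=?,scc[4]=?,scc[5]=?,scc[6]=2,scc[7]=?,scc[8]=?)
step 5: low=(low[0]=0,low[1]=1,low[2]=2,low[3]=4,low[4]=?,low[5]=5,low[6]=2,low[7]=?,low[8]=?); scc=(scc[0]=1,scc[1]=0,scc[2]=2,scc[3]=?,scc[4]=?,scc[5]=3,scc[6]=2,scc[7]=?,scc[8]=?)
step 6: low=(low[0]=0,low[1]=1,low[2]=2,low[3]=4,low[4]=?,low[5]=5,low[6]=2,low[7]=?,low[8]=?); scc=(scc[0]=1,scc[1]=0,scc[2]=2,scc[3]=4,scc[4]=?,scc[5]=3,scc[6]=2,scc[7]=?,scc[8]=?)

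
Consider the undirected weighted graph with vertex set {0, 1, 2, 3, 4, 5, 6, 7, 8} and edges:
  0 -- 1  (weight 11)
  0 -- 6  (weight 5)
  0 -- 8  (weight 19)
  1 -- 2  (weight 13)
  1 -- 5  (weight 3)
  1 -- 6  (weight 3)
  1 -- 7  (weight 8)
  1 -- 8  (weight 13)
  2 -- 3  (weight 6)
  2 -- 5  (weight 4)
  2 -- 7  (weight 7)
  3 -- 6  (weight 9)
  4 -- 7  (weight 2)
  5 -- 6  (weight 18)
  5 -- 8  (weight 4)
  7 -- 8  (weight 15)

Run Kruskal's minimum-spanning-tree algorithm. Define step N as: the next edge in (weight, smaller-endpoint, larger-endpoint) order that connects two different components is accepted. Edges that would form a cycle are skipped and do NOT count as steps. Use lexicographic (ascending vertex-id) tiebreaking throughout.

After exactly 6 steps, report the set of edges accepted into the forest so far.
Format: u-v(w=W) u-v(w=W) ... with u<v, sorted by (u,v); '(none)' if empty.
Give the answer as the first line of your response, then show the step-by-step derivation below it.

0-6(w=5) 1-5(w=3) 1-6(w=3) 2-5(w=4) 4-7(w=2) 5-8(w=4)

step 1: add edge 4-7 (w=2); MST = {4-7(w=2)}
step 2: add edge 1-5 (w=3); MST = {1-5(w=3) 4-7(w=2)}
step 3: add edge 1-6 (w=3); MST = {1-5(w=3) 1-6(w=3) 4-7(w=2)}
step 4: add edge 2-5 (w=4); MST = {1-5(w=3) 1-6(w=3) 2-5(w=4) 4-7(w=2)}
step 5: add edge 5-8 (w=4); MST = {1-5(w=3) 1-6(w=3) 2-5(w=4) 4-7(w=2) 5-8(w=4)}
step 6: add edge 0-6 (w=5); MST = {0-6(w=5) 1-5(w=3) 1-6(w=3) 2-5(w=4) 4-7(w=2) 5-8(w=4)}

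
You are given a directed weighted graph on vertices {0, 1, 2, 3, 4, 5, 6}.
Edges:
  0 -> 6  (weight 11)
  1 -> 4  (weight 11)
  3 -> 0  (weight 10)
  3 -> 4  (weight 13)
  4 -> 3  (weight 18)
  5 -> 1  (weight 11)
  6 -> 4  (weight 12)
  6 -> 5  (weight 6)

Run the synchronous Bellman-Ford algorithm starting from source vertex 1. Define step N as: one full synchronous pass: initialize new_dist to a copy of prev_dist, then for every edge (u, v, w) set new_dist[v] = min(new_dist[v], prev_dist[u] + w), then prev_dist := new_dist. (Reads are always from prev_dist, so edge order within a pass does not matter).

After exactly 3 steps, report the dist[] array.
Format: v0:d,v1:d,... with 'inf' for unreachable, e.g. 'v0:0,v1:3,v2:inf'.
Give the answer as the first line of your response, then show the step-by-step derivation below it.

v0:39,v1:0,v2:inf,v3:29,v4:11,v5:inf,v6:inf

step 1: dist = v0:inf,v1:0,v2:inf,v3:inf,v4:11,v5:inf,v6:inf
step 2: dist = v0:inf,v1:0,v2:inf,v3:29,v4:11,v5:inf,v6:inf
step 3: dist = v0:39,v1:0,v2:inf,v3:29,v4:11,v5:inf,v6:inf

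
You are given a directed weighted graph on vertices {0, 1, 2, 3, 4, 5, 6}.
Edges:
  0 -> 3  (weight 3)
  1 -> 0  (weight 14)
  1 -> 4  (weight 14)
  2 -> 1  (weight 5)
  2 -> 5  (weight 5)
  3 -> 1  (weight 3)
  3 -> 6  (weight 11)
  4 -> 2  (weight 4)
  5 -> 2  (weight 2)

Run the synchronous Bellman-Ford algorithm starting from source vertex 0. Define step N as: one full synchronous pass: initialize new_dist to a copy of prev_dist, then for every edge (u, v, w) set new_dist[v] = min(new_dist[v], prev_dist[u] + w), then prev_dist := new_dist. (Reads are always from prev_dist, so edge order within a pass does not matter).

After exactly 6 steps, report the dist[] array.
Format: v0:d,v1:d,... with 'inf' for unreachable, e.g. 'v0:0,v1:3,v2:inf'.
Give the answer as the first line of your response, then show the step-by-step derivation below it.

v0:0,v1:6,v2:24,v3:3,v4:20,v5:29,v6:14

step 1: dist = v0:0,v1:inf,v2:inf,v3:3,v4:inf,v5:inf,v6:inf
step 2: dist = v0:0,v1:6,v2:inf,v3:3,v4:inf,v5:inf,v6:14
step 3: dist = v0:0,v1:6,v2:inf,v3:3,v4:20,v5:inf,v6:14
step 4: dist = v0:0,v1:6,v2:24,v3:3,v4:20,v5:inf,v6:14
step 5: dist = v0:0,v1:6,v2:24,v3:3,v4:20,v5:29,v6:14
step 6: dist = v0:0,v1:6,v2:24,v3:3,v4:20,v5:29,v6:14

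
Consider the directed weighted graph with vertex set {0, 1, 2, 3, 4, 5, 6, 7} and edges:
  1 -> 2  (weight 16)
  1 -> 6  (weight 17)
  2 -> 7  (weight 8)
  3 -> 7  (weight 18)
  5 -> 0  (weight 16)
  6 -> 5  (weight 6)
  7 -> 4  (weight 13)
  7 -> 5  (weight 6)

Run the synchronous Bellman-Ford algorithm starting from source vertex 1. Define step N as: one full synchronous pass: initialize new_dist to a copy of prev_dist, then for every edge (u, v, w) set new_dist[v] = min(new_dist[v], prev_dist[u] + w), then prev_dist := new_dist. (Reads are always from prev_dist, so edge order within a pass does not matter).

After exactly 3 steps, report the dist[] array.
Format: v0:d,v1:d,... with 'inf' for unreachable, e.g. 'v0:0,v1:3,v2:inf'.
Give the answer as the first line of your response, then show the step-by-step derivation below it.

v0:39,v1:0,v2:16,v3:inf,v4:37,v5:23,v6:17,v7:24

step 1: dist = v0:inf,v1:0,v2:16,v3:inf,v4:inf,v5:inf,v6:17,v7:inf
step 2: dist = v0:inf,v1:0,v2:16,v3:inf,v4:inf,v5:23,v6:17,v7:24
step 3: dist = v0:39,v1:0,v2:16,v3:inf,v4:37,v5:23,v6:17,v7:24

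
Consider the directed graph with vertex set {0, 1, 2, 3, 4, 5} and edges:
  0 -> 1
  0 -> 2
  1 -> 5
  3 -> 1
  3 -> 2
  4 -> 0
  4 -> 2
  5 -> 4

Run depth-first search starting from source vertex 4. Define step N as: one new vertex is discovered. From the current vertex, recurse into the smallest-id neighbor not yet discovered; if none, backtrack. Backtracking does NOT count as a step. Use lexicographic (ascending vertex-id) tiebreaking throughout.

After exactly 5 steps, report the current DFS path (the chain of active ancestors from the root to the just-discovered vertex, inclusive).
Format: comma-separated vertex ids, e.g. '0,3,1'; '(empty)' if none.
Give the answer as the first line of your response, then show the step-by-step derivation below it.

4,0,2

step 1: discover 4; path=4; order=4
step 2: discover 0; path=4>0; order=4,0
step 3: discover 1; path=4>0>1; order=4,0,1
step 4: discover 5; path=4>0>1>5; order=4,0,1,5
step 5: discover 2; path=4>0>2; order=4,0,1,5,2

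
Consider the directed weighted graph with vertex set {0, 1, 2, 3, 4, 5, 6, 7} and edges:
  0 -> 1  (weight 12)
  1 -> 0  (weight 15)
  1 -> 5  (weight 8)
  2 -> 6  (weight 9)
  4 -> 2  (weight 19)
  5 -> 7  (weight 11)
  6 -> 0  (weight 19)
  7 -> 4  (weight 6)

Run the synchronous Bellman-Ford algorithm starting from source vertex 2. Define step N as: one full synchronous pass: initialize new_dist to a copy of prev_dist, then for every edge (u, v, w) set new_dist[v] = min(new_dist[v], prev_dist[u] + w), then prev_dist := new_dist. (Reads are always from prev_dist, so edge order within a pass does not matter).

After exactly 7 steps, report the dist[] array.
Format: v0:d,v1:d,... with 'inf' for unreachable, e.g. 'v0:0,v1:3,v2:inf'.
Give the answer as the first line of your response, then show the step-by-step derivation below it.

v0:28,v1:40,v2:0,v3:inf,v4:65,v5:48,v6:9,v7:59

step 1: dist = v0:inf,v1:inf,v2:0,v3:inf,v4:inf,v5:inf,v6:9,v7:inf
step 2: dist = v0:28,v1:inf,v2:0,v3:inf,v4:inf,v5:inf,v6:9,v7:inf
step 3: dist = v0:28,v1:40,v2:0,v3:inf,v4:inf,v5:inf,v6:9,v7:inf
step 4: dist = v0:28,v1:40,v2:0,v3:inf,v4:inf,v5:48,v6:9,v7:inf
step 5: dist = v0:28,v1:40,v2:0,v3:inf,v4:inf,v5:48,v6:9,v7:59
step 6: dist = v0:28,v1:40,v2:0,v3:inf,v4:65,v5:48,v6:9,v7:59
step 7: dist = v0:28,v1:40,v2:0,v3:inf,v4:65,v5:48,v6:9,v7:59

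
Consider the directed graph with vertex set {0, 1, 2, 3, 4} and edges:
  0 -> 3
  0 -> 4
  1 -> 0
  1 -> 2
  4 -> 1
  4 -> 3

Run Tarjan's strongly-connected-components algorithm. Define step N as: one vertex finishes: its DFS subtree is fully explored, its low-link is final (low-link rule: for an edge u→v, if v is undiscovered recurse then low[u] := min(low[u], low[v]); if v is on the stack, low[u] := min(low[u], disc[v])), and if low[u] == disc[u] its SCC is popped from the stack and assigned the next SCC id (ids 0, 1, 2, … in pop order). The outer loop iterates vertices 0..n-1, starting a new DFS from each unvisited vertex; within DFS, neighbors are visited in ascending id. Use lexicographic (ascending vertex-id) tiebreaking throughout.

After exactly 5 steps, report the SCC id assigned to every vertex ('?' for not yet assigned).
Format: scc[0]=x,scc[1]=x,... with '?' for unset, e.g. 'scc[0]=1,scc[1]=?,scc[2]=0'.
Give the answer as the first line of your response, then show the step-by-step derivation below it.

scc[0]=2,scc[1]=2,scc[2]=1,scc[3]=0,scc[4]=2

step 1: low=(low[0]=0,low[1]=?,low[2]=?,low[3]=1,low[4]=?); scc=(scc[0]=?,scc[1]=?,scc[2]=?,scc[3]=0,scc[4]=?)
step 2: low=(low[0]=0,low[1]=0,low[2]=4,low[3]=1,low[4]=2); scc=(scc[0]=?,scc[1]=?,scc[2]=1,scc[3]=0,scc[4]=?)
step 3: low=(low[0]=0,low[1]=0,low[2]=4,low[3]=1,low[4]=2); scc=(scc[0]=?,scc[1]=?,scc[2]=1,scc[3]=0,scc[4]=?)
step 4: low=(low[0]=0,low[1]=0,low[2]=4,low[3]=1,low[4]=0); scc=(scc[0]=?,scc[1]=?,scc[2]=1,scc[3]=0,scc[4]=?)
step 5: low=(low[0]=0,low[1]=0,low[2]=4,low[3]=1,low[4]=0); scc=(scc[0]=2,scc[1]=2,scc[2]=1,scc[3]=0,scc[4]=2)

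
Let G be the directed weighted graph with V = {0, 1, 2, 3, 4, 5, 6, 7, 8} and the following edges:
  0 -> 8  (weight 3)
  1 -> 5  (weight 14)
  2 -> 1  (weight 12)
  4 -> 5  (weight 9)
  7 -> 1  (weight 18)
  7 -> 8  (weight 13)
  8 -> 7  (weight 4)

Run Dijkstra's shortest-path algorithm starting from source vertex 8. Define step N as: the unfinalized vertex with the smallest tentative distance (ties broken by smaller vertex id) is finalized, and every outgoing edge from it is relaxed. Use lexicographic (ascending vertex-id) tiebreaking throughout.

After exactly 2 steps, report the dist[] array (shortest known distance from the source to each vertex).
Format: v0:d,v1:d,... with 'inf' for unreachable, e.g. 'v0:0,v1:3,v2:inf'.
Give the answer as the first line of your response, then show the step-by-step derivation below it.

v0:inf,v1:22,v2:inf,v3:inf,v4:inf,v5:inf,v6:inf,v7:4,v8:0

step 1: dist = v0:inf,v1:inf,v2:inf,v3:inf,v4:inf,v5:inf,v6:inf,v7:4,v8:0
step 2: dist = v0:inf,v1:22,v2:inf,v3:inf,v4:inf,v5:inf,v6:inf,v7:4,v8:0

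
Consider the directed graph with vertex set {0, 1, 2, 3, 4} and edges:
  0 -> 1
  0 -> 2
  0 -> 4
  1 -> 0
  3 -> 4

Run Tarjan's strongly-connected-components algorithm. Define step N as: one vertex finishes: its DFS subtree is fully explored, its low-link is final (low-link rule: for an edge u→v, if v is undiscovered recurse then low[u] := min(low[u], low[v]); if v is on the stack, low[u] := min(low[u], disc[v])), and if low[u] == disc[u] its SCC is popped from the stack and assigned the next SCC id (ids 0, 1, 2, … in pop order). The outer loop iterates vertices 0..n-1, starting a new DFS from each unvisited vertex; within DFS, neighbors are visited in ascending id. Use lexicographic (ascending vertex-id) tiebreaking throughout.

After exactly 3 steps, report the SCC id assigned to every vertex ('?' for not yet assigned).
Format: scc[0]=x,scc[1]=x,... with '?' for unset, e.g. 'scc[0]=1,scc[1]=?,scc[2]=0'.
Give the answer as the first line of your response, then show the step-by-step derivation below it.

scc[0]=?,scc[1]=?,scc[2]=0,scc[3]=?,scc[4]=1

step 1: low=(low[0]=0,low[1]=0,low[2]=?,low[3]=?,low[4]=?); scc=(scc[0]=?,scc[1]=?,scc[2]=?,scc[3]=?,scc[4]=?)
step 2: low=(low[0]=0,low[1]=0,low[2]=2,low[3]=?,low[4]=?); scc=(scc[0]=?,scc[1]=?,scc[2]=0,scc[3]=?,scc[4]=?)
step 3: low=(low[0]=0,low[1]=0,low[2]=2,low[3]=?,low[4]=3); scc=(scc[0]=?,scc[1]=?,scc[2]=0,scc[3]=?,scc[4]=1)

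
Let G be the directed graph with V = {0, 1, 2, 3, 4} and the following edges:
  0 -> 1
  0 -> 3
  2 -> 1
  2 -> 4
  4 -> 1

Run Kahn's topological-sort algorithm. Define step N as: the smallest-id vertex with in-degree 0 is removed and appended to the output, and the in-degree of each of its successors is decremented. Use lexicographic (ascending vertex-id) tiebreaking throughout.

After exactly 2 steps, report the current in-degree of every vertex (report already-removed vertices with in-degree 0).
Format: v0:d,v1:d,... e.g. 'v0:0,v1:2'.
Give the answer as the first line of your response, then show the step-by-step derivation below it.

v0:0,v1:1,v2:0,v3:0,v4:0

step 1: output 0; order=[0]; indeg=(0,2,0,0,1)
step 2: output 2; order=[0,2]; indeg=(0,1,0,0,0)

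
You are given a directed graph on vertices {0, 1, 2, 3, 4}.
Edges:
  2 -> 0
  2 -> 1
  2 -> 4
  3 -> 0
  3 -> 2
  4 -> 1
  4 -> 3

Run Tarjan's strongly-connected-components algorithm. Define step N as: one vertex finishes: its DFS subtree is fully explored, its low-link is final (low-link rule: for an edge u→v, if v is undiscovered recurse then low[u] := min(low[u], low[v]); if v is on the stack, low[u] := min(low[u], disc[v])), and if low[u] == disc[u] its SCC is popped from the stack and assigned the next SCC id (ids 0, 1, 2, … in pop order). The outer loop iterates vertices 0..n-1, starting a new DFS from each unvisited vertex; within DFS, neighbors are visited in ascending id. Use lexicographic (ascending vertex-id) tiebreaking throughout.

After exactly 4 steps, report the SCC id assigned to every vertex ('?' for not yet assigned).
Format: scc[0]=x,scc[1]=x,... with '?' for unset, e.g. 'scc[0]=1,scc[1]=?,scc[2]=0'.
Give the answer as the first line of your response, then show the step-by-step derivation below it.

scc[0]=0,scc[1]=1,scc[2]=?,scc[3]=?,scc[4]=?

step 1: low=(low[0]=0,low[1]=?,low[2]=?,low[3]=?,low[4]=?); scc=(scc[0]=0,scc[1]=?,scc[2]=?,scc[3]=?,scc[4]=?)
step 2: low=(low[0]=0,low[1]=1,low[2]=?,low[3]=?,low[4]=?); scc=(scc[0]=0,scc[1]=1,scc[2]=?,scc[3]=?,scc[4]=?)
step 3: low=(low[0]=0,low[1]=1,low[2]=2,low[3]=2,low[4]=3); scc=(scc[0]=0,scc[1]=1,scc[2]=?,scc[3]=?,scc[4]=?)
step 4: low=(low[0]=0,low[1]=1,low[2]=2,low[3]=2,low[4]=2); scc=(scc[0]=0,scc[1]=1,scc[2]=?,scc[3]=?,scc[4]=?)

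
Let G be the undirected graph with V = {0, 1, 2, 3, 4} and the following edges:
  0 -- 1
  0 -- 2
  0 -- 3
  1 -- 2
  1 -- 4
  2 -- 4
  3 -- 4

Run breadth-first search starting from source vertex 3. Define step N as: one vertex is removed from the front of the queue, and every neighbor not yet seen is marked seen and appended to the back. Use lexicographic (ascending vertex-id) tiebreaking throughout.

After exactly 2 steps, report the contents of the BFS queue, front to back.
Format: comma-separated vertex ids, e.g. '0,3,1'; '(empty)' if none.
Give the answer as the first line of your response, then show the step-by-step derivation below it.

4,1,2

step 1: dequeue 3; queue=[0,4]; order=3
step 2: dequeue 0; queue=[4,1,2]; order=3,0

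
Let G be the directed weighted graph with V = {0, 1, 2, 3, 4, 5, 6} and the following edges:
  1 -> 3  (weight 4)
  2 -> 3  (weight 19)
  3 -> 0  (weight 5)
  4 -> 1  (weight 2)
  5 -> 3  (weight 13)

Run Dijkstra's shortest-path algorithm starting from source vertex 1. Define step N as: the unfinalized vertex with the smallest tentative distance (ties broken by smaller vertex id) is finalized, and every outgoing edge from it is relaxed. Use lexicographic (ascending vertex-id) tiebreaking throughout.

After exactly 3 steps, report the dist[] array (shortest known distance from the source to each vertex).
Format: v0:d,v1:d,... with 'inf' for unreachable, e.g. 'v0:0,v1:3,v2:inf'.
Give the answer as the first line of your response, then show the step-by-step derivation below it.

v0:9,v1:0,v2:inf,v3:4,v4:inf,v5:inf,v6:inf

step 1: dist = v0:inf,v1:0,v2:inf,v3:4,v4:inf,v5:inf,v6:inf
step 2: dist = v0:9,v1:0,v2:inf,v3:4,v4:inf,v5:inf,v6:inf
step 3: dist = v0:9,v1:0,v2:inf,v3:4,v4:inf,v5:inf,v6:inf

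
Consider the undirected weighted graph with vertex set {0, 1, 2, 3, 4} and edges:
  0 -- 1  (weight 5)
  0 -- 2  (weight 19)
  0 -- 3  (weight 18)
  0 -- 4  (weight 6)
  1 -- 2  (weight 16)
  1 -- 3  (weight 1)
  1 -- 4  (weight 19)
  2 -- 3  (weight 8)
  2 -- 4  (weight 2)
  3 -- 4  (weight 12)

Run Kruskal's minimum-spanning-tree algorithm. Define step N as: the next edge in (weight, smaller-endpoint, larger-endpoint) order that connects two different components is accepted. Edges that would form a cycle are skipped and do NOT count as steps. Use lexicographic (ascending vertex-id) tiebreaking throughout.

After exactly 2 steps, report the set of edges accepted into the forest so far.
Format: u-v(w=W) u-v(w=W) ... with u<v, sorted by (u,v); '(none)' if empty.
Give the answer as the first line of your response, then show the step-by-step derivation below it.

1-3(w=1) 2-4(w=2)

step 1: add edge 1-3 (w=1); MST = {1-3(w=1)}
step 2: add edge 2-4 (w=2); MST = {1-3(w=1) 2-4(w=2)}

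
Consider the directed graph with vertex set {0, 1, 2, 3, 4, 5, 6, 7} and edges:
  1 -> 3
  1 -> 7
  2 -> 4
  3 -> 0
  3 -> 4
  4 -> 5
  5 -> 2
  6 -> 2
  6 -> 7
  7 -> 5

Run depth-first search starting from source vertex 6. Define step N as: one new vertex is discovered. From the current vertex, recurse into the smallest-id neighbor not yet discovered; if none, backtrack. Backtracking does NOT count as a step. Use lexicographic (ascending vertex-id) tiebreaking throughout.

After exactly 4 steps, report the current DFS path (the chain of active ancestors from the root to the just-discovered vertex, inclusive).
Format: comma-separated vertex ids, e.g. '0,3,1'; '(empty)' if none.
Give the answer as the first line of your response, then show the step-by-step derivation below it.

6,2,4,5

step 1: discover 6; path=6; order=6
step 2: discover 2; path=6>2; order=6,2
step 3: discover 4; path=6>2>4; order=6,2,4
step 4: discover 5; path=6>2>4>5; order=6,2,4,5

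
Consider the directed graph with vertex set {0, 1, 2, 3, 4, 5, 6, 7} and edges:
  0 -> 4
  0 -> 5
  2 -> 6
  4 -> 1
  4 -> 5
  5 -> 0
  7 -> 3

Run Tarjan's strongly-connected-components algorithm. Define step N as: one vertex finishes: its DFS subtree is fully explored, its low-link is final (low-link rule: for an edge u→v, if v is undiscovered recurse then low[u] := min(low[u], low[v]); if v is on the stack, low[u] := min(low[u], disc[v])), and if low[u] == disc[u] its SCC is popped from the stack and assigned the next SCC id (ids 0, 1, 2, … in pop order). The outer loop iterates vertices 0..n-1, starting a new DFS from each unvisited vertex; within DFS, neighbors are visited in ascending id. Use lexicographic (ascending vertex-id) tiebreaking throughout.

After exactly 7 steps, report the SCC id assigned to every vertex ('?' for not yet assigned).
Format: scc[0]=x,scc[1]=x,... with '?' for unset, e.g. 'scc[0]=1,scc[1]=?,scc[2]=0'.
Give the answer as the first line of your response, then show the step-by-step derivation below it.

scc[0]=1,scc[1]=0,scc[2]=3,scc[3]=4,scc[4]=1,scc[5]=1,scc[6]=2,scc[7]=?

step 1: low=(low[0]=0,low[1]=2,low[2]=?,low[3]=?,low[4]=1,low[5]=?,low[6]=?,low[7]=?); scc=(scc[0]=?,scc[1]=0,scc[2]=?,scc[3]=?,scc[4]=?,scc[5]=?,scc[6]=?,scc[7]=?)
step 2: low=(low[0]=0,low[1]=2,low[2]=?,low[3]=?,low[4]=1,low[5]=0,low[6]=?,low[7]=?); scc=(scc[0]=?,scc[1]=0,scc[2]=?,scc[3]=?,scc[4]=?,scc[5]=?,scc[6]=?,scc[7]=?)
step 3: low=(low[0]=0,low[1]=2,low[2]=?,low[3]=?,low[4]=0,low[5]=0,low[6]=?,low[7]=?); scc=(scc[0]=?,scc[1]=0,scc[2]=?,scc[3]=?,scc[4]=?,scc[5]=?,scc[6]=?,scc[7]=?)
step 4: low=(low[0]=0,low[1]=2,low[2]=?,low[3]=?,low[4]=0,low[5]=0,low[6]=?,low[7]=?); scc=(scc[0]=1,scc[1]=0,scc[2]=?,scc[3]=?,scc[4]=1,scc[5]=1,scc[6]=?,scc[7]=?)
step 5: low=(low[0]=0,low[1]=2,low[2]=4,low[3]=?,low[4]=0,low[5]=0,low[6]=5,low[7]=?); scc=(scc[0]=1,scc[1]=0,scc[2]=?,scc[3]=?,scc[4]=1,scc[5]=1,scc[6]=2,scc[7]=?)
step 6: low=(low[0]=0,low[1]=2,low[2]=4,low[3]=?,low[4]=0,low[5]=0,low[6]=5,low[7]=?); scc=(scc[0]=1,scc[1]=0,scc[2]=3,scc[3]=?,scc[4]=1,scc[5]=1,scc[6]=2,scc[7]=?)
step 7: low=(low[0]=0,low[1]=2,low[2]=4,low[3]=6,low[4]=0,low[5]=0,low[6]=5,low[7]=?); scc=(scc[0]=1,scc[1]=0,scc[2]=3,scc[3]=4,scc[4]=1,scc[5]=1,scc[6]=2,scc[7]=?)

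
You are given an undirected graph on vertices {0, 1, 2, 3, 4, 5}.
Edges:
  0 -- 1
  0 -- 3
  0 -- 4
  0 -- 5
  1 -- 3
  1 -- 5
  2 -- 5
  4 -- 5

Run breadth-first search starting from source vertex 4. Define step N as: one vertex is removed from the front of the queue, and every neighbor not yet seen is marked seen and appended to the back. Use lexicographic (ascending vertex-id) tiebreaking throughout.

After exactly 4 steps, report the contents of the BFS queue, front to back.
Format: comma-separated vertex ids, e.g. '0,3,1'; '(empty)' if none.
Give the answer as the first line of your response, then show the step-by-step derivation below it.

3,2

step 1: dequeue 4; queue=[0,5]; order=4
step 2: dequeue 0; queue=[5,1,3]; order=4,0
step 3: dequeue 5; queue=[1,3,2]; order=4,0,5
step 4: dequeue 1; queue=[3,2]; order=4,0,5,1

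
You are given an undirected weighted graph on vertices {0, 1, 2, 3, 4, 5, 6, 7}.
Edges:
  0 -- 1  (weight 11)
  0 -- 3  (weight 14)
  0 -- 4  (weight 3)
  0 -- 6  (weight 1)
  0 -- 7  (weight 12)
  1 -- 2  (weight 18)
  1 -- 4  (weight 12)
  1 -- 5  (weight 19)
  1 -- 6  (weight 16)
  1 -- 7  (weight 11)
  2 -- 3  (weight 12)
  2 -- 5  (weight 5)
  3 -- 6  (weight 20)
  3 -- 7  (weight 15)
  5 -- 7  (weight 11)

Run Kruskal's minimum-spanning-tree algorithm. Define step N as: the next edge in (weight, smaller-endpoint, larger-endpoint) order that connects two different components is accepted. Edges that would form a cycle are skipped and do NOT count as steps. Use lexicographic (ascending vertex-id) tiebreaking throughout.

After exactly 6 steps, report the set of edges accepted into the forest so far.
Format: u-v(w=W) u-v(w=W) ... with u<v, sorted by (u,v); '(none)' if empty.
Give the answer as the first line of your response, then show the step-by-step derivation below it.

0-1(w=11) 0-4(w=3) 0-6(w=1) 1-7(w=11) 2-5(w=5) 5-7(w=11)

step 1: add edge 0-6 (w=1); MST = {0-6(w=1)}
step 2: add edge 0-4 (w=3); MST = {0-4(w=3) 0-6(w=1)}
step 3: add edge 2-5 (w=5); MST = {0-4(w=3) 0-6(w=1) 2-5(w=5)}
step 4: add edge 0-1 (w=11); MST = {0-1(w=11) 0-4(w=3) 0-6(w=1) 2-5(w=5)}
step 5: add edge 1-7 (w=11); MST = {0-1(w=11) 0-4(w=3) 0-6(w=1) 1-7(w=11) 2-5(w=5)}
step 6: add edge 5-7 (w=11); MST = {0-1(w=11) 0-4(w=3) 0-6(w=1) 1-7(w=11) 2-5(w=5) 5-7(w=11)}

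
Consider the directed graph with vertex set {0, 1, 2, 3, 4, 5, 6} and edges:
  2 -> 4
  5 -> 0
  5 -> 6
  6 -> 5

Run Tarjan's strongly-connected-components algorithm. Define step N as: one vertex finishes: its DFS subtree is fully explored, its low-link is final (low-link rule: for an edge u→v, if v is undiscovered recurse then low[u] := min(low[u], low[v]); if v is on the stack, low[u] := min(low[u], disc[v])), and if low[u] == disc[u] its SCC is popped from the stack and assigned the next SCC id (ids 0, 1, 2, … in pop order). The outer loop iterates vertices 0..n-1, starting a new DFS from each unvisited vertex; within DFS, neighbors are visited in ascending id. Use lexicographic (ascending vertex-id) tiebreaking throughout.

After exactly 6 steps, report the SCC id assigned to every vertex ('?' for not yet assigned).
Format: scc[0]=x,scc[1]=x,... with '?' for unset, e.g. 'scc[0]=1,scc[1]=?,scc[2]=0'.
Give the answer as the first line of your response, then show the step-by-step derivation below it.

scc[0]=0,scc[1]=1,scc[2]=3,scc[3]=4,scc[4]=2,scc[5]=?,scc[6]=?

step 1: low=(low[0]=0,low[1]=?,low[2]=?,low[3]=?,low[4]=?,low[5]=?,low[6]=?); scc=(scc[0]=0,scc[1]=?,scc[2]=?,scc[3]=?,scc[4]=?,scc[5]=?,scc[6]=?)
step 2: low=(low[0]=0,low[1]=1,low[2]=?,low[3]=?,low[4]=?,low[5]=?,low[6]=?); scc=(scc[0]=0,scc[1]=1,scc[2]=?,scc[3]=?,scc[4]=?,scc[5]=?,scc[6]=?)
step 3: low=(low[0]=0,low[1]=1,low[2]=2,low[3]=?,low[4]=3,low[5]=?,low[6]=?); scc=(scc[0]=0,scc[1]=1,scc[2]=?,scc[3]=?,scc[4]=2,scc[5]=?,scc[6]=?)
step 4: low=(low[0]=0,low[1]=1,low[2]=2,low[3]=?,low[4]=3,low[5]=?,low[6]=?); scc=(scc[0]=0,scc[1]=1,scc[2]=3,scc[3]=?,scc[4]=2,scc[5]=?,scc[6]=?)
step 5: low=(low[0]=0,low[1]=1,low[2]=2,low[3]=4,low[4]=3,low[5]=?,low[6]=?); scc=(scc[0]=0,scc[1]=1,scc[2]=3,scc[3]=4,scc[4]=2,scc[5]=?,scc[6]=?)
step 6: low=(low[0]=0,low[1]=1,low[2]=2,low[3]=4,low[4]=3,low[5]=5,low[6]=5); scc=(scc[0]=0,scc[1]=1,scc[2]=3,scc[3]=4,scc[4]=2,scc[5]=?,scc[6]=?)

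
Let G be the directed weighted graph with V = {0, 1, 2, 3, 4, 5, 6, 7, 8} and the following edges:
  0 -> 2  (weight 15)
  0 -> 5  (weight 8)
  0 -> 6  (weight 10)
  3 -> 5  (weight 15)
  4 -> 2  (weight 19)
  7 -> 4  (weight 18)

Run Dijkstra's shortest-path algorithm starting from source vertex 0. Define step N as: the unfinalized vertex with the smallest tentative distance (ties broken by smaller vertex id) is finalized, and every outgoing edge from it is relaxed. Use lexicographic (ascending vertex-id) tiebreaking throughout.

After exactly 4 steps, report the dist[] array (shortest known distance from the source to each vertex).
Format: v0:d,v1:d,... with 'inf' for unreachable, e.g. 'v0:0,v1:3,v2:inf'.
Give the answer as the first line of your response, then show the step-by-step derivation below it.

v0:0,v1:inf,v2:15,v3:inf,v4:inf,v5:8,v6:10,v7:inf,v8:inf

step 1: dist = v0:0,v1:inf,v2:15,v3:inf,v4:inf,v5:8,v6:10,v7:inf,v8:inf
step 2: dist = v0:0,v1:inf,v2:15,v3:inf,v4:inf,v5:8,v6:10,v7:inf,v8:inf
step 3: dist = v0:0,v1:inf,v2:15,v3:inf,v4:inf,v5:8,v6:10,v7:inf,v8:inf
step 4: dist = v0:0,v1:inf,v2:15,v3:inf,v4:inf,v5:8,v6:10,v7:inf,v8:inf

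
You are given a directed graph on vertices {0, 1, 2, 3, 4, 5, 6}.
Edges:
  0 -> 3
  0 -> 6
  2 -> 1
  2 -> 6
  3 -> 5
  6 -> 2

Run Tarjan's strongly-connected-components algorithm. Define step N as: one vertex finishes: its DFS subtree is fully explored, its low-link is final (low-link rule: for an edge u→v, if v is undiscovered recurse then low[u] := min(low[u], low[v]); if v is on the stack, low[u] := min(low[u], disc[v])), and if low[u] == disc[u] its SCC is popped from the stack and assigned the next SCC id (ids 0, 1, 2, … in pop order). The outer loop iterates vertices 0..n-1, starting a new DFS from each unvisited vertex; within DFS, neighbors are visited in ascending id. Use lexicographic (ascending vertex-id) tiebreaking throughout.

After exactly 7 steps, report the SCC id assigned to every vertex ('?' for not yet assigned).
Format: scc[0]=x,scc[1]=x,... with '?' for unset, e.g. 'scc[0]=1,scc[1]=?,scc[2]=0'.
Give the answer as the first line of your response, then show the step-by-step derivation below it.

scc[0]=4,scc[1]=2,scc[2]=3,scc[3]=1,scc[4]=5,scc[5]=0,scc[6]=3

step 1: low=(low[0]=0,low[1]=?,low[2]=?,low[3]=1,low[4]=?,low[5]=2,low[6]=?); scc=(scc[0]=?,scc[1]=?,scc[2]=?,scc[3]=?,scc[4]=?,scc[5]=0,scc[6]=?)
step 2: low=(low[0]=0,low[1]=?,low[2]=?,low[3]=1,low[4]=?,low[5]=2,low[6]=?); scc=(scc[0]=?,scc[1]=?,scc[2]=?,scc[3]=1,scc[4]=?,scc[5]=0,scc[6]=?)
step 3: low=(low[0]=0,low[1]=5,low[2]=4,low[3]=1,low[4]=?,low[5]=2,low[6]=3); scc=(scc[0]=?,scc[1]=2,scc[2]=?,scc[3]=1,scc[4]=?,scc[5]=0,scc[6]=?)
step 4: low=(low[0]=0,low[1]=5,low[2]=3,low[3]=1,low[4]=?,low[5]=2,low[6]=3); scc=(scc[0]=?,scc[1]=2,scc[2]=?,scc[3]=1,scc[4]=?,scc[5]=0,scc[6]=?)
step 5: low=(low[0]=0,low[1]=5,low[2]=3,low[3]=1,low[4]=?,low[5]=2,low[6]=3); scc=(scc[0]=?,scc[1]=2,scc[2]=3,scc[3]=1,scc[4]=?,scc[5]=0,scc[6]=3)
step 6: low=(low[0]=0,low[1]=5,low[2]=3,low[3]=1,low[4]=?,low[5]=2,low[6]=3); scc=(scc[0]=4,scc[1]=2,scc[2]=3,scc[3]=1,scc[4]=?,scc[5]=0,scc[6]=3)
step 7: low=(low[0]=0,low[1]=5,low[2]=3,low[3]=1,low[4]=6,low[5]=2,low[6]=3); scc=(scc[0]=4,scc[1]=2,scc[2]=3,scc[3]=1,scc[4]=5,scc[5]=0,scc[6]=3)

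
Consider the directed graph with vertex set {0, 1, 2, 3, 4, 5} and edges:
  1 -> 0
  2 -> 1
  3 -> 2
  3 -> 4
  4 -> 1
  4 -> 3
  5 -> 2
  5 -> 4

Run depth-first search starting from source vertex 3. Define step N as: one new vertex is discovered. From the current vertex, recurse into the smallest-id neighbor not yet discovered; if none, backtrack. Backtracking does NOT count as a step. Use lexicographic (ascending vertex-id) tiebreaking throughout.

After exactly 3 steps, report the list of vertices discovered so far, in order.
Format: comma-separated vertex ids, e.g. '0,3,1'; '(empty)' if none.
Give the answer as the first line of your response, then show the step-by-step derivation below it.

3,2,1

step 1: discover 3; path=3; order=3
step 2: discover 2; path=3>2; order=3,2
step 3: discover 1; path=3>2>1; order=3,2,1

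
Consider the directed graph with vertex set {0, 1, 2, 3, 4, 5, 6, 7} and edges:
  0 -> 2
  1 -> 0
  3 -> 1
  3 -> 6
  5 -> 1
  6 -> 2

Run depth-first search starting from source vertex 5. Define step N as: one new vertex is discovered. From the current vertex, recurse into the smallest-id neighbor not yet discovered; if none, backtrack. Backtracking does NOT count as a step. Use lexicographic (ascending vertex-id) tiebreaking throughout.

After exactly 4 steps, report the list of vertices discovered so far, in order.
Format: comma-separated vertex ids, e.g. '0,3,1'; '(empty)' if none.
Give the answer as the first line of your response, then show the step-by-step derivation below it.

5,1,0,2

step 1: discover 5; path=5; order=5
step 2: discover 1; path=5>1; order=5,1
step 3: discover 0; path=5>1>0; order=5,1,0
step 4: discover 2; path=5>1>0>2; order=5,1,0,2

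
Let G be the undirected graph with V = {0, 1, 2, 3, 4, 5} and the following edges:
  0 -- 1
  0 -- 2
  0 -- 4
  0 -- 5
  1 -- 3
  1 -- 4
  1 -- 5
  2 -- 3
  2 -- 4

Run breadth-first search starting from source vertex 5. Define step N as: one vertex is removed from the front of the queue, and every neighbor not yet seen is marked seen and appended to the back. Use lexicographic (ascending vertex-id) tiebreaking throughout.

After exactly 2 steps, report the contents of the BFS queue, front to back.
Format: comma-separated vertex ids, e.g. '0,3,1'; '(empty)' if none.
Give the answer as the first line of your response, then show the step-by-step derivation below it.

1,2,4

step 1: dequeue 5; queue=[0,1]; order=5
step 2: dequeue 0; queue=[1,2,4]; order=5,0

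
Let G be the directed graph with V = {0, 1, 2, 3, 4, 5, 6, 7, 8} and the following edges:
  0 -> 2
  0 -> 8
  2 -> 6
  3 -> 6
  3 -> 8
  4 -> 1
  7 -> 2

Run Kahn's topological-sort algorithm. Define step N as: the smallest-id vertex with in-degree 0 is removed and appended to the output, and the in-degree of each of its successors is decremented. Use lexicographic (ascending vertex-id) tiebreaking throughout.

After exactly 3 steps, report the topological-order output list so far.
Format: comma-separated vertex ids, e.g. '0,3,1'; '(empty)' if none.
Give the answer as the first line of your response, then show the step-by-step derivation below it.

0,3,4

step 1: output 0; order=[0]; indeg=(0,1,1,0,0,0,2,0,1)
step 2: output 3; order=[0,3]; indeg=(0,1,1,0,0,0,1,0,0)
step 3: output 4; order=[0,3,4]; indeg=(0,0,1,0,0,0,1,0,0)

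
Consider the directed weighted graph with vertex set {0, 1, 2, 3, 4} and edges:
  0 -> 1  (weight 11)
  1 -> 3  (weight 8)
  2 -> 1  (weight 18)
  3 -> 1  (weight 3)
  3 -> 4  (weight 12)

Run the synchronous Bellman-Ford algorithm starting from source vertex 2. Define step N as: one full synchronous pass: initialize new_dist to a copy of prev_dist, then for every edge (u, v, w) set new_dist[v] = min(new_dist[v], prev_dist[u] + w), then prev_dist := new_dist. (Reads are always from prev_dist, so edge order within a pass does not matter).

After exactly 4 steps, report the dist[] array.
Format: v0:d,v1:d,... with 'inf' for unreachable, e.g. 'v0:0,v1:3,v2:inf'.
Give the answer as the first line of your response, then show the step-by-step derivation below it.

v0:inf,v1:18,v2:0,v3:26,v4:38

step 1: dist = v0:inf,v1:18,v2:0,v3:inf,v4:inf
step 2: dist = v0:inf,v1:18,v2:0,v3:26,v4:inf
step 3: dist = v0:inf,v1:18,v2:0,v3:26,v4:38
step 4: dist = v0:inf,v1:18,v2:0,v3:26,v4:38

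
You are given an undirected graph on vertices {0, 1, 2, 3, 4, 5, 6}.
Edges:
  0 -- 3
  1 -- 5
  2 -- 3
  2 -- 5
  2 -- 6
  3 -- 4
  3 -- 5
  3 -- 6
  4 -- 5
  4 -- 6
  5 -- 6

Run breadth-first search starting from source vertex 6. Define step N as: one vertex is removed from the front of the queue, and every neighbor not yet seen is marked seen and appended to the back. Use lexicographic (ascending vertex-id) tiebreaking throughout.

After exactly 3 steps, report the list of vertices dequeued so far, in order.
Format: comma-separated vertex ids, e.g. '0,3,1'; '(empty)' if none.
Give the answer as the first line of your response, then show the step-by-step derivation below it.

6,2,3

step 1: dequeue 6; queue=[2,3,4,5]; order=6
step 2: dequeue 2; queue=[3,4,5]; order=6,2
step 3: dequeue 3; queue=[4,5,0]; order=6,2,3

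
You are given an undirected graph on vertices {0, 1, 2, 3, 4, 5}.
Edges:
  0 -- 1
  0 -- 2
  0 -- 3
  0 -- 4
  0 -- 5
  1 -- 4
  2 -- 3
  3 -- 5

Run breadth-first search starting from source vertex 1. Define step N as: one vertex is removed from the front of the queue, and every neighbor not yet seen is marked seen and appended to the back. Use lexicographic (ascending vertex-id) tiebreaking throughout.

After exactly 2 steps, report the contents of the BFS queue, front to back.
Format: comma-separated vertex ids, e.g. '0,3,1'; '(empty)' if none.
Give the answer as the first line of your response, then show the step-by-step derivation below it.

4,2,3,5

step 1: dequeue 1; queue=[0,4]; order=1
step 2: dequeue 0; queue=[4,2,3,5]; order=1,0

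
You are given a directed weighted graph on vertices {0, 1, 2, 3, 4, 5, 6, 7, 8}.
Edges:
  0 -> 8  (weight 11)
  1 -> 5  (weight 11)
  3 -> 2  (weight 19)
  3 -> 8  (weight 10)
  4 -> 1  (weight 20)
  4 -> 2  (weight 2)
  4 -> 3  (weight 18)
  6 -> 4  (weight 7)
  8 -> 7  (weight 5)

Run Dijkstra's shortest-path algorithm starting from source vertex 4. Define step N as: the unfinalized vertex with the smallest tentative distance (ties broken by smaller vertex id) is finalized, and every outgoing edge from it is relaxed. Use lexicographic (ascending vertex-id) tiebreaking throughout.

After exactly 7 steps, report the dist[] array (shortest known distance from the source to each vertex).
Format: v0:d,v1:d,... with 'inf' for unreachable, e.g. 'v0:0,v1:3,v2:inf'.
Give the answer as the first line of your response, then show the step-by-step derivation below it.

v0:inf,v1:20,v2:2,v3:18,v4:0,v5:31,v6:inf,v7:33,v8:28

step 1: dist = v0:inf,v1:20,v2:2,v3:18,v4:0,v5:inf,v6:inf,v7:inf,v8:inf
step 2: dist = v0:inf,v1:20,v2:2,v3:18,v4:0,v5:inf,v6:inf,v7:inf,v8:inf
step 3: dist = v0:inf,v1:20,v2:2,v3:18,v4:0,v5:inf,v6:inf,v7:inf,v8:28
step 4: dist = v0:inf,v1:20,v2:2,v3:18,v4:0,v5:31,v6:inf,v7:inf,v8:28
step 5: dist = v0:inf,v1:20,v2:2,v3:18,v4:0,v5:31,v6:inf,v7:33,v8:28
step 6: dist = v0:inf,v1:20,v2:2,v3:18,v4:0,v5:31,v6:inf,v7:33,v8:28
step 7: dist = v0:inf,v1:20,v2:2,v3:18,v4:0,v5:31,v6:inf,v7:33,v8:28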